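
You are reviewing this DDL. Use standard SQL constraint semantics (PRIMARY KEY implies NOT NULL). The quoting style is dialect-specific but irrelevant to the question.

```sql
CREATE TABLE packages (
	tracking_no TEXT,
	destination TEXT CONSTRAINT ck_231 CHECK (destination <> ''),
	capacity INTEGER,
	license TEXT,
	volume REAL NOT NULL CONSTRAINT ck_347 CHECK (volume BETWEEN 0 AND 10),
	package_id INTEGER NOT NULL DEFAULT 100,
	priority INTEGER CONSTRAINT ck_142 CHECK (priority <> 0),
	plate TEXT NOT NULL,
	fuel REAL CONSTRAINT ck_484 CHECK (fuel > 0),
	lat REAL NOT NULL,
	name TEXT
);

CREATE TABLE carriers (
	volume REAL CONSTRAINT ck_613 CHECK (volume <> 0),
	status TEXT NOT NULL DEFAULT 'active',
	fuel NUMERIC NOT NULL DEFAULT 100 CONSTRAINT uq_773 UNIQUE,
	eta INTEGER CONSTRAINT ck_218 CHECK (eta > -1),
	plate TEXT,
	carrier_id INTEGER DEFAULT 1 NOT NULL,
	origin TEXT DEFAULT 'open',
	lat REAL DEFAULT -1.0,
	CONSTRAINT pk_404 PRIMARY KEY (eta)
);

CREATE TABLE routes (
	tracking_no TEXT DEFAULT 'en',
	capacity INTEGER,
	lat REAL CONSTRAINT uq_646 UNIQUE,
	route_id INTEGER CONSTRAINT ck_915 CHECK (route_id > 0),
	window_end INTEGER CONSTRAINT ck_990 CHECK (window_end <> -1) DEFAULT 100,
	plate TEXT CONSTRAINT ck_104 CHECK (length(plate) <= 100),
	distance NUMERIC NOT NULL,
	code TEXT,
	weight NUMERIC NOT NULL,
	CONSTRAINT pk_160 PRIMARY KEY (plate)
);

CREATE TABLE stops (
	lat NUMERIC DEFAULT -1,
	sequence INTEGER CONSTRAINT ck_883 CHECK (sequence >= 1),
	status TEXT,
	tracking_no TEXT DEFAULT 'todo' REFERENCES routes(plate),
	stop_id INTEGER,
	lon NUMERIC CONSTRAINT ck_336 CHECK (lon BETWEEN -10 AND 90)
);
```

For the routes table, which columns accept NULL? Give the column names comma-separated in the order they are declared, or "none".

tracking_no, capacity, lat, route_id, window_end, code

- tracking_no: DEFAULT only fills an omitted column; an explicit NULL is still allowed → nullable.
- capacity: no NOT NULL constraint applies → nullable.
- lat: UNIQUE does not imply NOT NULL → nullable.
- route_id: CHECK does not forbid NULL (a CHECK constraint passes when its expression is NULL) → nullable.
- window_end: CHECK does not forbid NULL (a CHECK constraint passes when its expression is NULL) → nullable.
- plate: part of the PRIMARY KEY, which implies NOT NULL → not nullable.
- distance: declared NOT NULL → not nullable.
- code: no NOT NULL constraint applies → nullable.
- weight: declared NOT NULL → not nullable.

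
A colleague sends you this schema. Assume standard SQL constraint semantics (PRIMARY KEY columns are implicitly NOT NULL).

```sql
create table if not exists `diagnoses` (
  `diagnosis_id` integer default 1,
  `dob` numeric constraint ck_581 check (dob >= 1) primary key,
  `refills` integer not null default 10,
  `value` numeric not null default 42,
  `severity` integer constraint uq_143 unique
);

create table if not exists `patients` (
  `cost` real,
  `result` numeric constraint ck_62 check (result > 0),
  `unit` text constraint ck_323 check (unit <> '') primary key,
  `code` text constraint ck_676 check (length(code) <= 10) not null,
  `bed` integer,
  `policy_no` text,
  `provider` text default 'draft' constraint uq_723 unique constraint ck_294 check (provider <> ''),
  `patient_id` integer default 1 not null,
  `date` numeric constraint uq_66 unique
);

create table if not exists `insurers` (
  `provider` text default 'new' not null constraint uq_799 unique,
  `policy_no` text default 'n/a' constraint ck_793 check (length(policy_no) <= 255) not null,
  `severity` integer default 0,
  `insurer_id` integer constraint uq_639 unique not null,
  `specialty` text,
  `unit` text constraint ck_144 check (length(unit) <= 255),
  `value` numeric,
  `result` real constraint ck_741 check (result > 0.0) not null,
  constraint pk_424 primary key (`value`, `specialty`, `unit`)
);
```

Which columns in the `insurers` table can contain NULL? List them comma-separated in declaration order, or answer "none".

severity

- provider: declared NOT NULL → not nullable.
- policy_no: declared NOT NULL → not nullable.
- severity: DEFAULT only fills an omitted column; an explicit NULL is still allowed → nullable.
- insurer_id: declared NOT NULL → not nullable.
- specialty: part of the PRIMARY KEY, which implies NOT NULL → not nullable.
- unit: part of the PRIMARY KEY, which implies NOT NULL → not nullable.
- value: part of the PRIMARY KEY, which implies NOT NULL → not nullable.
- result: declared NOT NULL → not nullable.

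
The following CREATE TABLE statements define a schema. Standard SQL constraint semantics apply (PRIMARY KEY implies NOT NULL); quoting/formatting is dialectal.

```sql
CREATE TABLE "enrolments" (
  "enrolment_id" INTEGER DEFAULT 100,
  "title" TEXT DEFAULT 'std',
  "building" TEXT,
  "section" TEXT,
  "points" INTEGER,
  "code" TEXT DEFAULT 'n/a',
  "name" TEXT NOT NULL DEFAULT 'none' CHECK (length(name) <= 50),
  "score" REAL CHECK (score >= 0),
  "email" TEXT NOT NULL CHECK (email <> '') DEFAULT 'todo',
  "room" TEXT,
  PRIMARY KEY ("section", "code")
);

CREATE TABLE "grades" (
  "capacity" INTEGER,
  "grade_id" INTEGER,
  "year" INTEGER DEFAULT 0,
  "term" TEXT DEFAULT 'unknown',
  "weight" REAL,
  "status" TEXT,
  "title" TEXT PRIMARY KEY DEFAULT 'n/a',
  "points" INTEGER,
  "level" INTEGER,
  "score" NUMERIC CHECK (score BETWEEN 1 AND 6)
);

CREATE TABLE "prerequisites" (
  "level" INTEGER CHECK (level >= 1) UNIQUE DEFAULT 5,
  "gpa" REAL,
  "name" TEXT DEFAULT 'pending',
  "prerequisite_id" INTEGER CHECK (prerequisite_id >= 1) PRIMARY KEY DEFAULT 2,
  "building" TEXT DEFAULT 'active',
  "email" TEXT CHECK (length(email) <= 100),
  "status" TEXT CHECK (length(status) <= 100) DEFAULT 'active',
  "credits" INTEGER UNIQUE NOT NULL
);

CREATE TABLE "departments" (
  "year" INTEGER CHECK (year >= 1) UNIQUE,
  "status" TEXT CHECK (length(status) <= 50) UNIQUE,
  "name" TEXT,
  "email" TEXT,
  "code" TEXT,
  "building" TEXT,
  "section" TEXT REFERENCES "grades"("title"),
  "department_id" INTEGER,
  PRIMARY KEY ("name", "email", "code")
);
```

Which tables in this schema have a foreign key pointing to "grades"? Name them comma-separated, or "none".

departments

- departments.section references grades(title).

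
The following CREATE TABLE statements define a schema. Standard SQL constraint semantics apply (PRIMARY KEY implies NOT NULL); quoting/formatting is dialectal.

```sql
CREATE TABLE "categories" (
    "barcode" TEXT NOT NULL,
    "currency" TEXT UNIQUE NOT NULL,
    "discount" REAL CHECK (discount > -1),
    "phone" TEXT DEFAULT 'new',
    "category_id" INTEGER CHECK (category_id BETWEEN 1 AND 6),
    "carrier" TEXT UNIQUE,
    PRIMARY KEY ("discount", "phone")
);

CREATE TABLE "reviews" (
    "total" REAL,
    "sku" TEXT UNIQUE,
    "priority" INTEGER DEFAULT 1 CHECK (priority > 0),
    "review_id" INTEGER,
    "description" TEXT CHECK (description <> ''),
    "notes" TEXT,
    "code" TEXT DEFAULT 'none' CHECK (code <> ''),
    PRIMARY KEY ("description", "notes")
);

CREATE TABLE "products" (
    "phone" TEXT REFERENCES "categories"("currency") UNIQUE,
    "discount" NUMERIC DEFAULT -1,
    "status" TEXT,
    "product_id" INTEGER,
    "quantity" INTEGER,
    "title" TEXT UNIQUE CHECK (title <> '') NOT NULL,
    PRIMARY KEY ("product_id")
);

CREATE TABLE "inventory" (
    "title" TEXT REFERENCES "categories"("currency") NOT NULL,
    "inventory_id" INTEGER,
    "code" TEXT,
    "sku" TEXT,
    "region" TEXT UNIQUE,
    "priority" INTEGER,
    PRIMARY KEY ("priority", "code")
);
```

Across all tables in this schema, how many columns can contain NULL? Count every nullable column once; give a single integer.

categories: 2 nullable (category_id, carrier — PK (discount, phone) and explicit NOT NULL columns excluded).
reviews: 5 nullable (total, sku, priority, review_id, code — PK (description, notes) and explicit NOT NULL columns excluded).
products: 4 nullable (phone, discount, status, quantity — PK (product_id) and explicit NOT NULL columns excluded).
inventory: 3 nullable (inventory_id, sku, region — PK (priority, code) and explicit NOT NULL columns excluded).
Total: 2 + 5 + 4 + 3 = 14.

14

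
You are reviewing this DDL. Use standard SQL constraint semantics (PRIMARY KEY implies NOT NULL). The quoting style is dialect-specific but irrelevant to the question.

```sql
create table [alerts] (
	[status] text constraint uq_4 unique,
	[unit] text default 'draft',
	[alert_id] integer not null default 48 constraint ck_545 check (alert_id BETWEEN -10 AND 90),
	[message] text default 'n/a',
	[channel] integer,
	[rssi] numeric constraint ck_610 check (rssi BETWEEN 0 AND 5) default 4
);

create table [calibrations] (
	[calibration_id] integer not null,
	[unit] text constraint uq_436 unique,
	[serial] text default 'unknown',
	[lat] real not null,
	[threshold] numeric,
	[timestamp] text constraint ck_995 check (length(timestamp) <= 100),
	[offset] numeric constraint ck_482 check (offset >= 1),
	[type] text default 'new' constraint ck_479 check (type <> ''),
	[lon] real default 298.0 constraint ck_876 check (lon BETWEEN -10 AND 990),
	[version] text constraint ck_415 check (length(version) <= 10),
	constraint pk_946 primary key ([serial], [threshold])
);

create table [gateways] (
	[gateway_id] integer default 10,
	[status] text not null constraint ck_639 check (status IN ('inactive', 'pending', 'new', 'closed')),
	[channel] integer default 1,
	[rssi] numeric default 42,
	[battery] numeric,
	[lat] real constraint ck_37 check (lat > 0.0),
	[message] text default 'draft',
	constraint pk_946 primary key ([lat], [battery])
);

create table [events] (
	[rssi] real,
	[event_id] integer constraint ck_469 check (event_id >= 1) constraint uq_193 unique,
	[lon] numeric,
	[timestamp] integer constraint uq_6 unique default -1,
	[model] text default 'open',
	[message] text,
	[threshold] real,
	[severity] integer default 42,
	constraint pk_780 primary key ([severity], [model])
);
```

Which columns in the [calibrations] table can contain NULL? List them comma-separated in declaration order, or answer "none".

- calibration_id: declared NOT NULL → not nullable.
- unit: UNIQUE does not imply NOT NULL → nullable.
- serial: part of the PRIMARY KEY, which implies NOT NULL → not nullable.
- lat: declared NOT NULL → not nullable.
- threshold: part of the PRIMARY KEY, which implies NOT NULL → not nullable.
- timestamp: CHECK does not forbid NULL (a CHECK constraint passes when its expression is NULL) → nullable.
- offset: CHECK does not forbid NULL (a CHECK constraint passes when its expression is NULL) → nullable.
- type: CHECK does not forbid NULL (a CHECK constraint passes when its expression is NULL) → nullable.
- lon: CHECK does not forbid NULL (a CHECK constraint passes when its expression is NULL) → nullable.
- version: CHECK does not forbid NULL (a CHECK constraint passes when its expression is NULL) → nullable.

unit, timestamp, offset, type, lon, version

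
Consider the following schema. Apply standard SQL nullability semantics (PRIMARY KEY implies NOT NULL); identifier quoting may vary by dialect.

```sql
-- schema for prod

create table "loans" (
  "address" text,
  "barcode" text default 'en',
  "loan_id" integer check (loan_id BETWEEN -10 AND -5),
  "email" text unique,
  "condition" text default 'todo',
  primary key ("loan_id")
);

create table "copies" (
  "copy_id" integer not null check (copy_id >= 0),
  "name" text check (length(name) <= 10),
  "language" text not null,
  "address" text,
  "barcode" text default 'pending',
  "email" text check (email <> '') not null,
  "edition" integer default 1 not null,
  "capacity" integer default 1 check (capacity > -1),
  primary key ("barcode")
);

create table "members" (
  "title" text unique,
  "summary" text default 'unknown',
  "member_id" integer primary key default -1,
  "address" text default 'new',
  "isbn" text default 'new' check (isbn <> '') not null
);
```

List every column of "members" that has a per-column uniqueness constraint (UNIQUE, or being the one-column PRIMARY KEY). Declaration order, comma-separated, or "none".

title, member_id

- title: declared UNIQUE → unique.
- summary: no UNIQUE or single-column PK constraint.
- member_id: single-column PRIMARY KEY → unique.
- address: no UNIQUE or single-column PK constraint.
- isbn: no UNIQUE or single-column PK constraint.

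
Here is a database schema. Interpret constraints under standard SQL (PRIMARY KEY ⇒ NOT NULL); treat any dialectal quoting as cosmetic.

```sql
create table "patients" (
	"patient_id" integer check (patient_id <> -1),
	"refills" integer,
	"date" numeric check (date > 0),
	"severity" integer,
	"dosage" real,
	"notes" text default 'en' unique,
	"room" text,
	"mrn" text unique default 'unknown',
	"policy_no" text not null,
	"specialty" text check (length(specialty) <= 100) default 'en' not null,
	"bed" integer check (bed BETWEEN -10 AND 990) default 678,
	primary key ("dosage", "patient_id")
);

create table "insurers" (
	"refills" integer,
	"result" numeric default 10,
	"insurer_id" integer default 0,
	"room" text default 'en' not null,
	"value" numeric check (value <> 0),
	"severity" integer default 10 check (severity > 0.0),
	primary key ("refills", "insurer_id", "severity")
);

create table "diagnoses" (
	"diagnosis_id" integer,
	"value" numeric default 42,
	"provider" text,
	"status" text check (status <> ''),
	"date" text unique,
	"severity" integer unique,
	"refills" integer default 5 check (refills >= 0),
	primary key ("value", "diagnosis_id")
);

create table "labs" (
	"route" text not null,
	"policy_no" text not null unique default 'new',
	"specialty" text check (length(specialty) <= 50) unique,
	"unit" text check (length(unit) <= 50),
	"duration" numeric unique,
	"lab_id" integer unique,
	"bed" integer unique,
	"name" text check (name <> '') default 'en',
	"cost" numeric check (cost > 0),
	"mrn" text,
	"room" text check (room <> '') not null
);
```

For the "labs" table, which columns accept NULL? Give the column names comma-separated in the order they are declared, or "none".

- route: declared NOT NULL → not nullable.
- policy_no: declared NOT NULL → not nullable.
- specialty: CHECK does not forbid NULL (a CHECK constraint passes when its expression is NULL) → nullable.
- unit: CHECK does not forbid NULL (a CHECK constraint passes when its expression is NULL) → nullable.
- duration: UNIQUE does not imply NOT NULL → nullable.
- lab_id: UNIQUE does not imply NOT NULL → nullable.
- bed: UNIQUE does not imply NOT NULL → nullable.
- name: CHECK does not forbid NULL (a CHECK constraint passes when its expression is NULL) → nullable.
- cost: CHECK does not forbid NULL (a CHECK constraint passes when its expression is NULL) → nullable.
- mrn: no NOT NULL constraint applies → nullable.
- room: declared NOT NULL → not nullable.

specialty, unit, duration, lab_id, bed, name, cost, mrn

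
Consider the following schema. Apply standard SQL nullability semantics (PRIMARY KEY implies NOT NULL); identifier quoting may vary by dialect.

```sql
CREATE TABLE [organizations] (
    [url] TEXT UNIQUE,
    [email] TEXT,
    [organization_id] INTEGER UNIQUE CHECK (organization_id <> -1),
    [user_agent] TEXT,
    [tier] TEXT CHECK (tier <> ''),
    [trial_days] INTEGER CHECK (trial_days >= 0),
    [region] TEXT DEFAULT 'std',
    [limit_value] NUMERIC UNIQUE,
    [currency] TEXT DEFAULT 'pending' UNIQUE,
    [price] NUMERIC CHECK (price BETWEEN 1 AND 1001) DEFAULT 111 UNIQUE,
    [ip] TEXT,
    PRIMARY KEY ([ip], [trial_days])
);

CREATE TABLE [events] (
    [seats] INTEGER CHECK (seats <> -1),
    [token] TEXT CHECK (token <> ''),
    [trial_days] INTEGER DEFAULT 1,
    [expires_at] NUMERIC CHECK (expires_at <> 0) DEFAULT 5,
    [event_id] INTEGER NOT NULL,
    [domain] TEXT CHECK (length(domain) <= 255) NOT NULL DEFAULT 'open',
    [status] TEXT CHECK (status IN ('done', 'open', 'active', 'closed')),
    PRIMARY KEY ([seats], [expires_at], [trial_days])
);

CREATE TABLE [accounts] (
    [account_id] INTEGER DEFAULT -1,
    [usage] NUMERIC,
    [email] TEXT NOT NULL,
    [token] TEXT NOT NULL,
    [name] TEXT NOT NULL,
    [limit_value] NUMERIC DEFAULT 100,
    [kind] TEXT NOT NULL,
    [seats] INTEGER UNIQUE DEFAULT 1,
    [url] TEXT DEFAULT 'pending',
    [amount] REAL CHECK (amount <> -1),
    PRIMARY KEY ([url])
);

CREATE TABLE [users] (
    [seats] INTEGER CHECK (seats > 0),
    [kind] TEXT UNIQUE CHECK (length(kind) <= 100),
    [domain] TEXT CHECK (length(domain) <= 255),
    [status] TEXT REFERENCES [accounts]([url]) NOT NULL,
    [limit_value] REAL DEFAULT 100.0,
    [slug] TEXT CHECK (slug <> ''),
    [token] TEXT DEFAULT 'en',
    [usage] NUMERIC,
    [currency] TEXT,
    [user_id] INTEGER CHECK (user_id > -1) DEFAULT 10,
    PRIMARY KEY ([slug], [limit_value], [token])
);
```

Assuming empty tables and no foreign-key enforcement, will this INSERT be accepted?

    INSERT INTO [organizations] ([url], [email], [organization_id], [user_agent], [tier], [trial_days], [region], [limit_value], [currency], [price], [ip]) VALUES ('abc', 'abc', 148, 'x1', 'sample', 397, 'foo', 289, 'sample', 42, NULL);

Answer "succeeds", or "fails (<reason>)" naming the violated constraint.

fails (NOT NULL on ip)

ip is explicitly set to NULL, but ip is part of the PRIMARY KEY (implied NOT NULL).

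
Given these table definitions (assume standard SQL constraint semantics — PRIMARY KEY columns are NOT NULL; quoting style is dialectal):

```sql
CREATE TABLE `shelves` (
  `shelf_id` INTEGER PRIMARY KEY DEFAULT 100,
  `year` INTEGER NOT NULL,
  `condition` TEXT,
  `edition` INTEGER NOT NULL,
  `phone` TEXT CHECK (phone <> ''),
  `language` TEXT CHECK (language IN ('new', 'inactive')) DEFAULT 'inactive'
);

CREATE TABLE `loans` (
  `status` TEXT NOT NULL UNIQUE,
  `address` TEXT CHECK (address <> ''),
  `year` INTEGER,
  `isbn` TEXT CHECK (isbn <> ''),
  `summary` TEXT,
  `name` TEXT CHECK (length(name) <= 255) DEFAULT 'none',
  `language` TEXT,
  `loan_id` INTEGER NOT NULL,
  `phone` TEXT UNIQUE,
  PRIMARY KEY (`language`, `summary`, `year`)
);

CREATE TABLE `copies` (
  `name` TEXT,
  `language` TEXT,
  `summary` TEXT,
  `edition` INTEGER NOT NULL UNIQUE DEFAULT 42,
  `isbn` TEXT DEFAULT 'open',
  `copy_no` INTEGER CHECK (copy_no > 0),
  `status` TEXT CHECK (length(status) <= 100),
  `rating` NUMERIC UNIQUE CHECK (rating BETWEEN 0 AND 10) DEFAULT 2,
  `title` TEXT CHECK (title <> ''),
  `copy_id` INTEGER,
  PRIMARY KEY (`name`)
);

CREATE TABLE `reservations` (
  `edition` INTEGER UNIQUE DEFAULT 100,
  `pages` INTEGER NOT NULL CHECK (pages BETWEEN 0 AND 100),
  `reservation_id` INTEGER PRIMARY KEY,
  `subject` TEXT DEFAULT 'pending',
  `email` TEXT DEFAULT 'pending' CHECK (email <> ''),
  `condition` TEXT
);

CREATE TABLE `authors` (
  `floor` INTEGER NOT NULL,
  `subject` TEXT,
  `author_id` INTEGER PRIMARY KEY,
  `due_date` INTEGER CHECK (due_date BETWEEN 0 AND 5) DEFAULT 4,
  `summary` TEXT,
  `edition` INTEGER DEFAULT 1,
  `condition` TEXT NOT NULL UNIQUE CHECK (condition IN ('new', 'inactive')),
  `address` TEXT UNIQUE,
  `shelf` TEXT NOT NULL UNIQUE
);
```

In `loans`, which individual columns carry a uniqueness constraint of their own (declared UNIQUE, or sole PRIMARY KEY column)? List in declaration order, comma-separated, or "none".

status, phone

- status: declared UNIQUE → unique.
- address: no UNIQUE or single-column PK constraint.
- year: part of a composite PRIMARY KEY — only the tuple is unique, not this column on its own.
- isbn: no UNIQUE or single-column PK constraint.
- summary: part of a composite PRIMARY KEY — only the tuple is unique, not this column on its own.
- name: no UNIQUE or single-column PK constraint.
- language: part of a composite PRIMARY KEY — only the tuple is unique, not this column on its own.
- loan_id: no UNIQUE or single-column PK constraint.
- phone: declared UNIQUE → unique.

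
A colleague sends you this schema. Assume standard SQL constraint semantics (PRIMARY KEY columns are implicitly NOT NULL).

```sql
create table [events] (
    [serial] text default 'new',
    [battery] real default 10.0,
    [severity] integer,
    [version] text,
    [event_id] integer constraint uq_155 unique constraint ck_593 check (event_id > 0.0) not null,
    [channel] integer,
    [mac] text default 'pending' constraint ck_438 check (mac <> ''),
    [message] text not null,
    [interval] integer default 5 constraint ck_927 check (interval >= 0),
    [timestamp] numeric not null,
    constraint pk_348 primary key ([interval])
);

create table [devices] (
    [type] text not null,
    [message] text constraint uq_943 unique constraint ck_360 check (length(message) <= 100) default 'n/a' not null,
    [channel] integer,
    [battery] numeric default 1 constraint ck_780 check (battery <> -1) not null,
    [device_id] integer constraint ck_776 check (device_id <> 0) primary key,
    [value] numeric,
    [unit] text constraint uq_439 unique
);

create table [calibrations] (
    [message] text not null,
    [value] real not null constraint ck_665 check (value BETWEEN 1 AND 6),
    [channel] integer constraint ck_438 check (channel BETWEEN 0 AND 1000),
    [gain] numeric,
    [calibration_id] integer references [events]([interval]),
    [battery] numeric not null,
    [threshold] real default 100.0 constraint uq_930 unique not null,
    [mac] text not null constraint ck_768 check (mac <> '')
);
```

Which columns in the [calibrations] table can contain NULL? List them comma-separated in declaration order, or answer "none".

- message: declared NOT NULL → not nullable.
- value: declared NOT NULL → not nullable.
- channel: CHECK does not forbid NULL (a CHECK constraint passes when its expression is NULL) → nullable.
- gain: no NOT NULL constraint applies → nullable.
- calibration_id: a foreign key column may be NULL unless separately constrained → nullable.
- battery: declared NOT NULL → not nullable.
- threshold: declared NOT NULL → not nullable.
- mac: declared NOT NULL → not nullable.

channel, gain, calibration_id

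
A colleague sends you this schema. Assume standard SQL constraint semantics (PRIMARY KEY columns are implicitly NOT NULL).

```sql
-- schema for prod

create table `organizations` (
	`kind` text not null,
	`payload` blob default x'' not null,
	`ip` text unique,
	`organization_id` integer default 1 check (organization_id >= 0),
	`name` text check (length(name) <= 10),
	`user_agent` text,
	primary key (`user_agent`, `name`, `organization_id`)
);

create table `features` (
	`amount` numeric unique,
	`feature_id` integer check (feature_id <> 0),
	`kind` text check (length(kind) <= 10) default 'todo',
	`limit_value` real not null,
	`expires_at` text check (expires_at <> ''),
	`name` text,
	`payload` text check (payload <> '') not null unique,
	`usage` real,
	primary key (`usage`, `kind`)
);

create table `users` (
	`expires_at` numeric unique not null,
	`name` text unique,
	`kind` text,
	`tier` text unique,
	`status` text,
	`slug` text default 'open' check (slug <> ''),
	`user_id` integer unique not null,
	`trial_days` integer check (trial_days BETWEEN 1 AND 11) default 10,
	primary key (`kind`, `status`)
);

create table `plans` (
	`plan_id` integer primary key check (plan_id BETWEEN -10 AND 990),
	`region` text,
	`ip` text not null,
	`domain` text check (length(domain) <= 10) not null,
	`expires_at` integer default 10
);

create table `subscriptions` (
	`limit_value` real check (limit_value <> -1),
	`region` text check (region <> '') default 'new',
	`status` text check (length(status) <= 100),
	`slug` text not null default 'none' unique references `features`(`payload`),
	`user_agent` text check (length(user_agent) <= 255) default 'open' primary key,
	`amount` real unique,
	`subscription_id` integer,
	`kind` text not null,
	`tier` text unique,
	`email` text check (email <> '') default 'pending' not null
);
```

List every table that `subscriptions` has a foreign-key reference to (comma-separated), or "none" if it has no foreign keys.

features

- slug REFERENCES features(payload).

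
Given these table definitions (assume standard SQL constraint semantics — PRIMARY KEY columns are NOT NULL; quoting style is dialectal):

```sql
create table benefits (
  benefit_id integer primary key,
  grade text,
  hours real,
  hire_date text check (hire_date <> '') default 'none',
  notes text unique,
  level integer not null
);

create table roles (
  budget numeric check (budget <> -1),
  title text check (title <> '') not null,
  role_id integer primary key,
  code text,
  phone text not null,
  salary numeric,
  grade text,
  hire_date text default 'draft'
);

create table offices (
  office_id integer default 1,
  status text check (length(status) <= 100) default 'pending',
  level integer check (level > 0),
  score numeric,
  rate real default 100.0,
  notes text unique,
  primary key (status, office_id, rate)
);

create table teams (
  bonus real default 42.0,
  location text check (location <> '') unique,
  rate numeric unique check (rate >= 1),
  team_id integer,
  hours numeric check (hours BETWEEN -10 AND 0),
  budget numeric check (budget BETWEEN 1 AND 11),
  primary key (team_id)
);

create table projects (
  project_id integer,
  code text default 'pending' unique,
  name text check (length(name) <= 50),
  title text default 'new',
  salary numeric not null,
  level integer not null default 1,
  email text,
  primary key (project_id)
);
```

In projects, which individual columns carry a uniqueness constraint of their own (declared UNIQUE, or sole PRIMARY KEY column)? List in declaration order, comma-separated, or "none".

project_id, code

- project_id: single-column PRIMARY KEY → unique.
- code: declared UNIQUE → unique.
- name: no UNIQUE or single-column PK constraint.
- title: no UNIQUE or single-column PK constraint.
- salary: no UNIQUE or single-column PK constraint.
- level: no UNIQUE or single-column PK constraint.
- email: no UNIQUE or single-column PK constraint.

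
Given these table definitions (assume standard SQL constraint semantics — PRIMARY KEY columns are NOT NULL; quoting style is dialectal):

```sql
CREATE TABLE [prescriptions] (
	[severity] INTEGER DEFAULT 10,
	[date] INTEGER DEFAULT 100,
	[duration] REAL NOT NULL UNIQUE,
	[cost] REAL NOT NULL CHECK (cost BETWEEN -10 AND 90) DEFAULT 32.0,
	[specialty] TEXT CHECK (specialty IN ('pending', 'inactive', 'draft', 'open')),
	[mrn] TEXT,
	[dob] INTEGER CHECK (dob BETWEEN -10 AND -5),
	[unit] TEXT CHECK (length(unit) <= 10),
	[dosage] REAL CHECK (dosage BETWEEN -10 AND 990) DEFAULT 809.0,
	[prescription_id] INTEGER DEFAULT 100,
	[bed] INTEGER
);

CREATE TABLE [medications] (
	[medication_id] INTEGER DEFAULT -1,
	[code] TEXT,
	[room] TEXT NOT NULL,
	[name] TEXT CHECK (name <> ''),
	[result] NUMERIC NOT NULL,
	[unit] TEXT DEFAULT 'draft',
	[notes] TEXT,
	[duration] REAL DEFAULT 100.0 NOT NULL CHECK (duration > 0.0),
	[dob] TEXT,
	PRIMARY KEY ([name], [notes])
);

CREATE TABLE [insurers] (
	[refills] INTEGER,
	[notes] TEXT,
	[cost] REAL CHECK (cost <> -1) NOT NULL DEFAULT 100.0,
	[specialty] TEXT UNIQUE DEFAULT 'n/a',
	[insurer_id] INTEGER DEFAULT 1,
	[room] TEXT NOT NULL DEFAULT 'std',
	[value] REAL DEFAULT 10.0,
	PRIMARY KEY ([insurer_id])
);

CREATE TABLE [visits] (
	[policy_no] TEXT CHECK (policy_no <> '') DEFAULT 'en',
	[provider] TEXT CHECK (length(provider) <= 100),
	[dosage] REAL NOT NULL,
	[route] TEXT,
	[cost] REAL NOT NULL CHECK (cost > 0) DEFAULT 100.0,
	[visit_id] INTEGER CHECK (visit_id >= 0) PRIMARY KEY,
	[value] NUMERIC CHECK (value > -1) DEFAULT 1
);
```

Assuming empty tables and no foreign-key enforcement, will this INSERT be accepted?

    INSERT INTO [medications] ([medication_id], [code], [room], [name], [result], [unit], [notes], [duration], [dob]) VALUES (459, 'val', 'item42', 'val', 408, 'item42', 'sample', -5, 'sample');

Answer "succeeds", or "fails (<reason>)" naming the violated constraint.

fails (CHECK on duration)

The value -5 for duration violates CHECK (duration > 0.0).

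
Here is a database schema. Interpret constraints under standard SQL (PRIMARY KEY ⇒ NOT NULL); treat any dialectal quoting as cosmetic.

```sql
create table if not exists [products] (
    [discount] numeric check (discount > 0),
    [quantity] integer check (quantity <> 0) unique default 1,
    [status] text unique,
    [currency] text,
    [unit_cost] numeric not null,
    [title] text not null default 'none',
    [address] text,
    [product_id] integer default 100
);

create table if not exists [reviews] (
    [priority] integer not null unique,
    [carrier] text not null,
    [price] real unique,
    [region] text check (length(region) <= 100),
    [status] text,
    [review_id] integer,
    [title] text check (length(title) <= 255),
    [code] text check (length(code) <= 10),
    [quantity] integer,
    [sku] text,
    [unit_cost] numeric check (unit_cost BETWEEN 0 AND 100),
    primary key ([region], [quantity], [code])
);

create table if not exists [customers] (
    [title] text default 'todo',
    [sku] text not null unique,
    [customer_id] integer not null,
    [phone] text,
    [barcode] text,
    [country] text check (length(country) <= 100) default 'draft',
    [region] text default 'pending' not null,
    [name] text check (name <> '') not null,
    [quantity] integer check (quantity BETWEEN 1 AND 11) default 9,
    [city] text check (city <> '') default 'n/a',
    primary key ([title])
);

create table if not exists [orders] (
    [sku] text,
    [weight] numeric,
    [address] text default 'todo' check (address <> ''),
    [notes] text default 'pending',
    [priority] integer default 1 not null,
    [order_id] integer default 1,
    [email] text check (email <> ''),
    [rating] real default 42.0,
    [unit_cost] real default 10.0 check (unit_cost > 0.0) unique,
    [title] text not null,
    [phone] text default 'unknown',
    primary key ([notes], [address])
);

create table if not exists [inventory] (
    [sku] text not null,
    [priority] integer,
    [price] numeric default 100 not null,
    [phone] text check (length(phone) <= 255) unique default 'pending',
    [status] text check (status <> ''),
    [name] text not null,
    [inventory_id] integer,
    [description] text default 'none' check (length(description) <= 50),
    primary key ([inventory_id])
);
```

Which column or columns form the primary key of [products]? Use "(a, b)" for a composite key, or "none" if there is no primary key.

none

No column is declared PRIMARY KEY inline, and there is no table-level PRIMARY KEY clause in products.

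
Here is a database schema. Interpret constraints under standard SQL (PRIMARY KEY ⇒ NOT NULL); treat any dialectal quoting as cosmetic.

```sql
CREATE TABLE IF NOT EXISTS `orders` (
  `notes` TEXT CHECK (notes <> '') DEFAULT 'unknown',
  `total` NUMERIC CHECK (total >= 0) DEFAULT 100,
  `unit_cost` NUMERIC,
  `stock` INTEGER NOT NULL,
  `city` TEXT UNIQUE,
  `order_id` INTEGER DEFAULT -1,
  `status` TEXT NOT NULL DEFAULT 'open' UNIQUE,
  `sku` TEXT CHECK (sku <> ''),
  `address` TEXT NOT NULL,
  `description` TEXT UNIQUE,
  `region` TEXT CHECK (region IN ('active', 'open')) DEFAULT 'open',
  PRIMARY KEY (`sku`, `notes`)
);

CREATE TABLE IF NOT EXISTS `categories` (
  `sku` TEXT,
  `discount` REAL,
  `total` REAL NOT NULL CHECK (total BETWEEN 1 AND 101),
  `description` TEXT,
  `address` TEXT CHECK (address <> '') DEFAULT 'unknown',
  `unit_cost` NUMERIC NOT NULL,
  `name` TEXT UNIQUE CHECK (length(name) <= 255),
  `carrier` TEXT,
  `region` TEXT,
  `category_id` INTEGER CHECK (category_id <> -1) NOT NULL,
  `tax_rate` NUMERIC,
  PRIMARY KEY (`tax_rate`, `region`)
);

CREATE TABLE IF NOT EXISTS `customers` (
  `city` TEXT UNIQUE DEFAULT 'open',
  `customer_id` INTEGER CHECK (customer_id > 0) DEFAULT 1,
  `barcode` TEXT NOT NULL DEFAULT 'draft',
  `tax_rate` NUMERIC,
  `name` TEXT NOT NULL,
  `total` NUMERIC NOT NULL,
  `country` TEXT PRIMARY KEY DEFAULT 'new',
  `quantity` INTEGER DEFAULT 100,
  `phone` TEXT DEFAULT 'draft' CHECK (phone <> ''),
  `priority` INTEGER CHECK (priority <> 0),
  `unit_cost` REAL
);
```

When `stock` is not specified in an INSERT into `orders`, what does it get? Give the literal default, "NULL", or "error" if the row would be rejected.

error

stock has no DEFAULT clause.
Omitting it would insert NULL, but it is declared NOT NULL, so the INSERT fails.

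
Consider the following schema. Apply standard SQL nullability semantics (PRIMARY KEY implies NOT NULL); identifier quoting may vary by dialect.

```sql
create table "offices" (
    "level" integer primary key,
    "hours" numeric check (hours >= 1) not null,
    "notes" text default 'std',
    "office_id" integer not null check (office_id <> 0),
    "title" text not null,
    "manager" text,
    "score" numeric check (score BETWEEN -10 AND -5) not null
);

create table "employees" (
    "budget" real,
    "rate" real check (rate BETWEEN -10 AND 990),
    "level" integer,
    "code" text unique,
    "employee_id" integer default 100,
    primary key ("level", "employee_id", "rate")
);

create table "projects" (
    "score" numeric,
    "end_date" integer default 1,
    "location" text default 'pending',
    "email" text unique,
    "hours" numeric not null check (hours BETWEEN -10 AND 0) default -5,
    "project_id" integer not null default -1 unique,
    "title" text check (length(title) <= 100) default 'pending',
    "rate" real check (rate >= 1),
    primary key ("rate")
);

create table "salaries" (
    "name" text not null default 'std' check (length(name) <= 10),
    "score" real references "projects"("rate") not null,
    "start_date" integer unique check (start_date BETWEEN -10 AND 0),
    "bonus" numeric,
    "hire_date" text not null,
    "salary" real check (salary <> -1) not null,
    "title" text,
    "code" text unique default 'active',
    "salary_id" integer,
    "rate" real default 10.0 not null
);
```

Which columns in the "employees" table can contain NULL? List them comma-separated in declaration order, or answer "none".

budget, code

- budget: no NOT NULL constraint applies → nullable.
- rate: part of the PRIMARY KEY, which implies NOT NULL → not nullable.
- level: part of the PRIMARY KEY, which implies NOT NULL → not nullable.
- code: UNIQUE does not imply NOT NULL → nullable.
- employee_id: part of the PRIMARY KEY, which implies NOT NULL → not nullable.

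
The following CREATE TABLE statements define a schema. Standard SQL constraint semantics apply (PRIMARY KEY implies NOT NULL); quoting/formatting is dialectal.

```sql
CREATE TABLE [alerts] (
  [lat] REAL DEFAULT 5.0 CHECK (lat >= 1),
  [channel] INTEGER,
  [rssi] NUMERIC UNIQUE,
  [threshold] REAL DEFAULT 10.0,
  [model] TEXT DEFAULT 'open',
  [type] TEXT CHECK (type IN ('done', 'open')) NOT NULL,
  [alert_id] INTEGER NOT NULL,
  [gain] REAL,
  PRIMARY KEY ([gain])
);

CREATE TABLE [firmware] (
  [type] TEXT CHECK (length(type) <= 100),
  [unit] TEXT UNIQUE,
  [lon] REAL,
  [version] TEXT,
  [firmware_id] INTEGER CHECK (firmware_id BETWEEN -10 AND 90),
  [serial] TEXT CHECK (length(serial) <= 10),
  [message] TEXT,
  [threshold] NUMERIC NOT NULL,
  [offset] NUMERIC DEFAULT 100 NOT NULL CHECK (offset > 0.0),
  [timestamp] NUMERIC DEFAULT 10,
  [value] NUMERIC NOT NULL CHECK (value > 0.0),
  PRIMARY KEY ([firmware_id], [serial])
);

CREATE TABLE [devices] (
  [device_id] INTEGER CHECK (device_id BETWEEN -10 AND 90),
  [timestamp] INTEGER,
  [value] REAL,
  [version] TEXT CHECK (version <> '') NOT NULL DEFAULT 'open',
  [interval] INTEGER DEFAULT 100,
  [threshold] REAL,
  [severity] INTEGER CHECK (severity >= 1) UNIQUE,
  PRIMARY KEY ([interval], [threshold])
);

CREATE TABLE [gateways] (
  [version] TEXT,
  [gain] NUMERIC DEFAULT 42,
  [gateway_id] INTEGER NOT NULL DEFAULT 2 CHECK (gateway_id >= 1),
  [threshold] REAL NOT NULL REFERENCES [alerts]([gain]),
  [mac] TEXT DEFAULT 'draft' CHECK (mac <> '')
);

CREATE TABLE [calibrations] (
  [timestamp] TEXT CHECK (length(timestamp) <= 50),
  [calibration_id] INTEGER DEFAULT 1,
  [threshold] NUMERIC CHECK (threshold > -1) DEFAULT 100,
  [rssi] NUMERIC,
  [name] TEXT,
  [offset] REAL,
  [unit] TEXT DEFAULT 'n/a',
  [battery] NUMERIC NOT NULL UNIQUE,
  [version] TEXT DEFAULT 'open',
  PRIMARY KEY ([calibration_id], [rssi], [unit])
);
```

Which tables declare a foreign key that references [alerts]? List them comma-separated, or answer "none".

- gateways.threshold references alerts(gain).

gateways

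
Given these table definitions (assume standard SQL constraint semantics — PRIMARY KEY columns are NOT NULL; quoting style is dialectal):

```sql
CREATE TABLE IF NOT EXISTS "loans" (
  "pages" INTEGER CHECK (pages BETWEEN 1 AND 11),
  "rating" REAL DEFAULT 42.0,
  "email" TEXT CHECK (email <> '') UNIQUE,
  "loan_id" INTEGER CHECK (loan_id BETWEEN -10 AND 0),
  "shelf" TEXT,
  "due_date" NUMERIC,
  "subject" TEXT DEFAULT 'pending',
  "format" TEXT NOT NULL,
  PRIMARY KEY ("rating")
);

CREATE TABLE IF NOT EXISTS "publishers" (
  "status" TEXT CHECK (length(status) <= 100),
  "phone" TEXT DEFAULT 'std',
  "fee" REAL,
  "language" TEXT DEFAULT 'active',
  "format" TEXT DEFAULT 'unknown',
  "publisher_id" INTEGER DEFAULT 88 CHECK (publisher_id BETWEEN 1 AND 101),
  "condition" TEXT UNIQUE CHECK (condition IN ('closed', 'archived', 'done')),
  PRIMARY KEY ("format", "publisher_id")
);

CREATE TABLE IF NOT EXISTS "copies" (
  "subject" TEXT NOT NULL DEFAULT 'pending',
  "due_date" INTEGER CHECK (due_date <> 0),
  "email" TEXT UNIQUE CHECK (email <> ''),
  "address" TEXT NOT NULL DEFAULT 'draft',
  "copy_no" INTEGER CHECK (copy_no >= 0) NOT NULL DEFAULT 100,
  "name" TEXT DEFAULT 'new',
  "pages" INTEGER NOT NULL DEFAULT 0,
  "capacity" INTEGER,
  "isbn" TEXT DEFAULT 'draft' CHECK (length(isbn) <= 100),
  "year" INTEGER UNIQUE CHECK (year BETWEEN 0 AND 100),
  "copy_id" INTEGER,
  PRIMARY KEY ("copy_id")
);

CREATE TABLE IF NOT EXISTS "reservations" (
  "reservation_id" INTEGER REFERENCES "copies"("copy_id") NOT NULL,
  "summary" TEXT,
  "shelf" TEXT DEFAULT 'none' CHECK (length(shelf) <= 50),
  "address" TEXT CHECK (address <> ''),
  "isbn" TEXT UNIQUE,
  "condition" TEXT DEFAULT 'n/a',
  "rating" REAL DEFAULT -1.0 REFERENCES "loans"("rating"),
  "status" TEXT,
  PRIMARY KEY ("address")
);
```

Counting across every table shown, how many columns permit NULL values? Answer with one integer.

loans: 6 nullable (pages, email, loan_id, shelf, due_date, subject — PK (rating) and explicit NOT NULL columns excluded).
publishers: 5 nullable (status, phone, fee, language, condition — PK (format, publisher_id) and explicit NOT NULL columns excluded).
copies: 6 nullable (due_date, email, name, capacity, isbn, year — PK (copy_id) and explicit NOT NULL columns excluded).
reservations: 6 nullable (summary, shelf, isbn, condition, rating, status — PK (address) and explicit NOT NULL columns excluded).
Total: 6 + 5 + 6 + 6 = 23.

23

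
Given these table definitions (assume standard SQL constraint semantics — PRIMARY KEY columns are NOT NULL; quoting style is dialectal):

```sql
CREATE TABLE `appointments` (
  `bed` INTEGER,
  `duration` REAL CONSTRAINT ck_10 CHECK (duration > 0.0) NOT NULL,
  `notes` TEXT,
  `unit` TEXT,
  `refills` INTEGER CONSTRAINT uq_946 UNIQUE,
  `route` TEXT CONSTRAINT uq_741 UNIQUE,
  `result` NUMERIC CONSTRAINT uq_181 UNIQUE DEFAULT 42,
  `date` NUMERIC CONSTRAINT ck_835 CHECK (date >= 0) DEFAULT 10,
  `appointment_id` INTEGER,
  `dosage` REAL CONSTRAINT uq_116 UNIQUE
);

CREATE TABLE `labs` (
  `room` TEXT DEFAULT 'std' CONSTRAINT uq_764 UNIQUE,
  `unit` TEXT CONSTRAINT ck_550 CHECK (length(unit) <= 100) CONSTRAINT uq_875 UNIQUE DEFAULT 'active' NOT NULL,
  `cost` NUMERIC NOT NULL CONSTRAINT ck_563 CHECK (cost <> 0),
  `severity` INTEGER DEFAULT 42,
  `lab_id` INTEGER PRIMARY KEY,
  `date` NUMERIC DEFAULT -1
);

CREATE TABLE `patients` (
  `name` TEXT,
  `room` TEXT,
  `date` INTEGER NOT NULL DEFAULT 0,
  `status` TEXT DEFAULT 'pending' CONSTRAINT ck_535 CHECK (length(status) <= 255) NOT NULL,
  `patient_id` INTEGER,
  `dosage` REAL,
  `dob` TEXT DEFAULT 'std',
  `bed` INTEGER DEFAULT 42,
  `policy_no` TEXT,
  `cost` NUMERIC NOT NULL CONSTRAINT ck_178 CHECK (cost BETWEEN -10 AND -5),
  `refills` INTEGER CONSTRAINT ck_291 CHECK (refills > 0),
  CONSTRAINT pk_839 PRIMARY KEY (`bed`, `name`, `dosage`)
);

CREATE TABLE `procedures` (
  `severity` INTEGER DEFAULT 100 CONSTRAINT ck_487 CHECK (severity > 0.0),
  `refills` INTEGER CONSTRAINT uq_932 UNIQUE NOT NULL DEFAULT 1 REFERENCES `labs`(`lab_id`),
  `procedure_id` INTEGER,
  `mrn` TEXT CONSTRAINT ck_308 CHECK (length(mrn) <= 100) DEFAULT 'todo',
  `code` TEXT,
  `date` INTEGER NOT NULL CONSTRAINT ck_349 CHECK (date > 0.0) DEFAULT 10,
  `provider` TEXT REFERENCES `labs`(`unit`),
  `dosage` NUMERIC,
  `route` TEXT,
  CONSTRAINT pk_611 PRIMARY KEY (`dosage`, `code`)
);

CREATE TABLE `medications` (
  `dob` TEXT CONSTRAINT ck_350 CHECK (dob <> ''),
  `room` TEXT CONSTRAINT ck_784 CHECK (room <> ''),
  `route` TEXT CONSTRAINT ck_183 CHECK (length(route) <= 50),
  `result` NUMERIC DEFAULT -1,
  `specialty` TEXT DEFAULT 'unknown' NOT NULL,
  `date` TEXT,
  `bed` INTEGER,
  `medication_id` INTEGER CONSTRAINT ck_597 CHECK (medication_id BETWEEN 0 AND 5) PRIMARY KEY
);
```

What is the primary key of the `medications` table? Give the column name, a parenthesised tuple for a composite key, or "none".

medication_id

medication_id is declared PRIMARY KEY inline on the column.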